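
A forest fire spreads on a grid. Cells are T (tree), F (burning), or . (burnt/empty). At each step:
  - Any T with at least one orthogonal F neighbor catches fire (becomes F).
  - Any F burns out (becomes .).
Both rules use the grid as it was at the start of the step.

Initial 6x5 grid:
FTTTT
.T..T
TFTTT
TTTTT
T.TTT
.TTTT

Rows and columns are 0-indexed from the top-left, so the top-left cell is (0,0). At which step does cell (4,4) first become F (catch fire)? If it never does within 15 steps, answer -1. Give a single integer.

Step 1: cell (4,4)='T' (+5 fires, +2 burnt)
Step 2: cell (4,4)='T' (+4 fires, +5 burnt)
Step 3: cell (4,4)='T' (+5 fires, +4 burnt)
Step 4: cell (4,4)='T' (+5 fires, +5 burnt)
Step 5: cell (4,4)='F' (+3 fires, +5 burnt)
  -> target ignites at step 5
Step 6: cell (4,4)='.' (+1 fires, +3 burnt)
Step 7: cell (4,4)='.' (+0 fires, +1 burnt)
  fire out at step 7

5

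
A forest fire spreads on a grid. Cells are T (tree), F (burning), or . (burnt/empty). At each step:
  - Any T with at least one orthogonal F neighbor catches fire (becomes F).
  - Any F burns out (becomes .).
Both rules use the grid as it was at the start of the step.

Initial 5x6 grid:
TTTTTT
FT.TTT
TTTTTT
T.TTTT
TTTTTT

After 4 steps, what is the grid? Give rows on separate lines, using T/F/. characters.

Step 1: 3 trees catch fire, 1 burn out
  FTTTTT
  .F.TTT
  FTTTTT
  T.TTTT
  TTTTTT
Step 2: 3 trees catch fire, 3 burn out
  .FTTTT
  ...TTT
  .FTTTT
  F.TTTT
  TTTTTT
Step 3: 3 trees catch fire, 3 burn out
  ..FTTT
  ...TTT
  ..FTTT
  ..TTTT
  FTTTTT
Step 4: 4 trees catch fire, 3 burn out
  ...FTT
  ...TTT
  ...FTT
  ..FTTT
  .FTTTT

...FTT
...TTT
...FTT
..FTTT
.FTTTT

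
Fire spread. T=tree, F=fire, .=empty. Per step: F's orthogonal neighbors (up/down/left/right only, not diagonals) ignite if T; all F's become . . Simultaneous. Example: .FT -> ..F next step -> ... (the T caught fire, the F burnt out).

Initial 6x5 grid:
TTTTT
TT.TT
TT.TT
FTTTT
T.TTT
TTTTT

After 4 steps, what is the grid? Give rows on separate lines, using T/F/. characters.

Step 1: 3 trees catch fire, 1 burn out
  TTTTT
  TT.TT
  FT.TT
  .FTTT
  F.TTT
  TTTTT
Step 2: 4 trees catch fire, 3 burn out
  TTTTT
  FT.TT
  .F.TT
  ..FTT
  ..TTT
  FTTTT
Step 3: 5 trees catch fire, 4 burn out
  FTTTT
  .F.TT
  ...TT
  ...FT
  ..FTT
  .FTTT
Step 4: 5 trees catch fire, 5 burn out
  .FTTT
  ...TT
  ...FT
  ....F
  ...FT
  ..FTT

.FTTT
...TT
...FT
....F
...FT
..FTT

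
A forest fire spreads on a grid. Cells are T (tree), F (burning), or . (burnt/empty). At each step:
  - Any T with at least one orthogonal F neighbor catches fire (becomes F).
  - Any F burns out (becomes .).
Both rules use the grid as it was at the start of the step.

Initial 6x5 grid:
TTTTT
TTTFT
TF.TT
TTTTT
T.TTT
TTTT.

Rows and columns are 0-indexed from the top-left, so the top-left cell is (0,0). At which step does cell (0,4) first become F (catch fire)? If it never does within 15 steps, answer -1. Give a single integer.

Step 1: cell (0,4)='T' (+7 fires, +2 burnt)
Step 2: cell (0,4)='F' (+8 fires, +7 burnt)
  -> target ignites at step 2
Step 3: cell (0,4)='.' (+5 fires, +8 burnt)
Step 4: cell (0,4)='.' (+4 fires, +5 burnt)
Step 5: cell (0,4)='.' (+1 fires, +4 burnt)
Step 6: cell (0,4)='.' (+0 fires, +1 burnt)
  fire out at step 6

2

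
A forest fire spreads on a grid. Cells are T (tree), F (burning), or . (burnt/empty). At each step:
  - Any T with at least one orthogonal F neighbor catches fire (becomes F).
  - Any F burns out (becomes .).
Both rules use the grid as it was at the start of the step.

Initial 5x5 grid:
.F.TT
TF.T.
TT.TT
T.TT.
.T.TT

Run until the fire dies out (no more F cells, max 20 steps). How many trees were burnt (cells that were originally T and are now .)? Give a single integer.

Answer: 4

Derivation:
Step 1: +2 fires, +2 burnt (F count now 2)
Step 2: +1 fires, +2 burnt (F count now 1)
Step 3: +1 fires, +1 burnt (F count now 1)
Step 4: +0 fires, +1 burnt (F count now 0)
Fire out after step 4
Initially T: 14, now '.': 15
Total burnt (originally-T cells now '.'): 4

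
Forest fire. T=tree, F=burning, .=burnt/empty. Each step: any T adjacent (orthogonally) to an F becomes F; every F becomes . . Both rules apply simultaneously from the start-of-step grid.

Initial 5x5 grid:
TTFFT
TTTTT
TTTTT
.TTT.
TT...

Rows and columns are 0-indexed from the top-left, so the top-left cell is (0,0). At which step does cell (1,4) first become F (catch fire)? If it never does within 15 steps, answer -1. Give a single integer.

Step 1: cell (1,4)='T' (+4 fires, +2 burnt)
Step 2: cell (1,4)='F' (+5 fires, +4 burnt)
  -> target ignites at step 2
Step 3: cell (1,4)='.' (+5 fires, +5 burnt)
Step 4: cell (1,4)='.' (+2 fires, +5 burnt)
Step 5: cell (1,4)='.' (+1 fires, +2 burnt)
Step 6: cell (1,4)='.' (+1 fires, +1 burnt)
Step 7: cell (1,4)='.' (+0 fires, +1 burnt)
  fire out at step 7

2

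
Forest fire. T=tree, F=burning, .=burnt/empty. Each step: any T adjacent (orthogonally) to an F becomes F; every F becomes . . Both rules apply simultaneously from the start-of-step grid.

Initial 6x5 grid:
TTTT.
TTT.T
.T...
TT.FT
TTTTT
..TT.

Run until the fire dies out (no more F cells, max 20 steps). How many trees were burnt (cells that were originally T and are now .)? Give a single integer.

Step 1: +2 fires, +1 burnt (F count now 2)
Step 2: +3 fires, +2 burnt (F count now 3)
Step 3: +2 fires, +3 burnt (F count now 2)
Step 4: +2 fires, +2 burnt (F count now 2)
Step 5: +2 fires, +2 burnt (F count now 2)
Step 6: +1 fires, +2 burnt (F count now 1)
Step 7: +3 fires, +1 burnt (F count now 3)
Step 8: +2 fires, +3 burnt (F count now 2)
Step 9: +1 fires, +2 burnt (F count now 1)
Step 10: +0 fires, +1 burnt (F count now 0)
Fire out after step 10
Initially T: 19, now '.': 29
Total burnt (originally-T cells now '.'): 18

Answer: 18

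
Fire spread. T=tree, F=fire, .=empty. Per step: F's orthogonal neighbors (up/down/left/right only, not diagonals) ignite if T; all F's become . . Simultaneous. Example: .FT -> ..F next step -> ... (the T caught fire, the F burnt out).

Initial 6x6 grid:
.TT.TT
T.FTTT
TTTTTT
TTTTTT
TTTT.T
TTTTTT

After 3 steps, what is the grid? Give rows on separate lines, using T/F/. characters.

Step 1: 3 trees catch fire, 1 burn out
  .TF.TT
  T..FTT
  TTFTTT
  TTTTTT
  TTTT.T
  TTTTTT
Step 2: 5 trees catch fire, 3 burn out
  .F..TT
  T...FT
  TF.FTT
  TTFTTT
  TTTT.T
  TTTTTT
Step 3: 7 trees catch fire, 5 burn out
  ....FT
  T....F
  F...FT
  TF.FTT
  TTFT.T
  TTTTTT

....FT
T....F
F...FT
TF.FTT
TTFT.T
TTTTTT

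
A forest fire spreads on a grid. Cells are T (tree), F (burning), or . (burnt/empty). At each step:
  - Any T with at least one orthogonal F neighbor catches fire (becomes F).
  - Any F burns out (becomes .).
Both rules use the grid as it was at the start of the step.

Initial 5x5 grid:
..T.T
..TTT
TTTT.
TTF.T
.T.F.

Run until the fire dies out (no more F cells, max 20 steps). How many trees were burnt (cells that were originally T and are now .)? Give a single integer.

Answer: 12

Derivation:
Step 1: +2 fires, +2 burnt (F count now 2)
Step 2: +5 fires, +2 burnt (F count now 5)
Step 3: +3 fires, +5 burnt (F count now 3)
Step 4: +1 fires, +3 burnt (F count now 1)
Step 5: +1 fires, +1 burnt (F count now 1)
Step 6: +0 fires, +1 burnt (F count now 0)
Fire out after step 6
Initially T: 13, now '.': 24
Total burnt (originally-T cells now '.'): 12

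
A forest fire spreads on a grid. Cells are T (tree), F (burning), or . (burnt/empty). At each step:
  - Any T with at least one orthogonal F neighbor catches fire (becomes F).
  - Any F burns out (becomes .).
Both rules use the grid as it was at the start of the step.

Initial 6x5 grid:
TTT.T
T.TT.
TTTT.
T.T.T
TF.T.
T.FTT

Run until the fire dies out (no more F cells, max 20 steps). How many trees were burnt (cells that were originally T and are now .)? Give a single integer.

Answer: 17

Derivation:
Step 1: +2 fires, +2 burnt (F count now 2)
Step 2: +4 fires, +2 burnt (F count now 4)
Step 3: +1 fires, +4 burnt (F count now 1)
Step 4: +2 fires, +1 burnt (F count now 2)
Step 5: +2 fires, +2 burnt (F count now 2)
Step 6: +4 fires, +2 burnt (F count now 4)
Step 7: +2 fires, +4 burnt (F count now 2)
Step 8: +0 fires, +2 burnt (F count now 0)
Fire out after step 8
Initially T: 19, now '.': 28
Total burnt (originally-T cells now '.'): 17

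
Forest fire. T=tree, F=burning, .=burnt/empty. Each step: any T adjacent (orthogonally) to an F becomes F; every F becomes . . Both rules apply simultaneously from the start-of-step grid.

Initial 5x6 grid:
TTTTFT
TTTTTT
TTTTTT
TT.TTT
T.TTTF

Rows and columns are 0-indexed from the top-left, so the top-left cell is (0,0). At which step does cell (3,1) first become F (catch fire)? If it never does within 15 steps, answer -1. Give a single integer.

Step 1: cell (3,1)='T' (+5 fires, +2 burnt)
Step 2: cell (3,1)='T' (+7 fires, +5 burnt)
Step 3: cell (3,1)='T' (+5 fires, +7 burnt)
Step 4: cell (3,1)='T' (+3 fires, +5 burnt)
Step 5: cell (3,1)='T' (+2 fires, +3 burnt)
Step 6: cell (3,1)='F' (+2 fires, +2 burnt)
  -> target ignites at step 6
Step 7: cell (3,1)='.' (+1 fires, +2 burnt)
Step 8: cell (3,1)='.' (+1 fires, +1 burnt)
Step 9: cell (3,1)='.' (+0 fires, +1 burnt)
  fire out at step 9

6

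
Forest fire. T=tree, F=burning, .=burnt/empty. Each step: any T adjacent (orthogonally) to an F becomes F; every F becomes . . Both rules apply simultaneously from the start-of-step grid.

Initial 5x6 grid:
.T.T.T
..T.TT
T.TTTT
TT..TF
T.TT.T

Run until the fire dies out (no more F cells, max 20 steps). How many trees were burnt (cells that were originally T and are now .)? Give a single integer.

Answer: 10

Derivation:
Step 1: +3 fires, +1 burnt (F count now 3)
Step 2: +2 fires, +3 burnt (F count now 2)
Step 3: +3 fires, +2 burnt (F count now 3)
Step 4: +1 fires, +3 burnt (F count now 1)
Step 5: +1 fires, +1 burnt (F count now 1)
Step 6: +0 fires, +1 burnt (F count now 0)
Fire out after step 6
Initially T: 18, now '.': 22
Total burnt (originally-T cells now '.'): 10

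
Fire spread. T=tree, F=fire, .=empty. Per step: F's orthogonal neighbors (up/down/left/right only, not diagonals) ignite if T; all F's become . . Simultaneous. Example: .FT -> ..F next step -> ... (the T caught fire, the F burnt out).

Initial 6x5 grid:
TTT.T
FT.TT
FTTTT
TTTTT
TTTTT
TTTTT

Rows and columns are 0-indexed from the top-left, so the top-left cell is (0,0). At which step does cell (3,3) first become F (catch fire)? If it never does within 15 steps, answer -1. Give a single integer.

Step 1: cell (3,3)='T' (+4 fires, +2 burnt)
Step 2: cell (3,3)='T' (+4 fires, +4 burnt)
Step 3: cell (3,3)='T' (+5 fires, +4 burnt)
Step 4: cell (3,3)='F' (+5 fires, +5 burnt)
  -> target ignites at step 4
Step 5: cell (3,3)='.' (+4 fires, +5 burnt)
Step 6: cell (3,3)='.' (+3 fires, +4 burnt)
Step 7: cell (3,3)='.' (+1 fires, +3 burnt)
Step 8: cell (3,3)='.' (+0 fires, +1 burnt)
  fire out at step 8

4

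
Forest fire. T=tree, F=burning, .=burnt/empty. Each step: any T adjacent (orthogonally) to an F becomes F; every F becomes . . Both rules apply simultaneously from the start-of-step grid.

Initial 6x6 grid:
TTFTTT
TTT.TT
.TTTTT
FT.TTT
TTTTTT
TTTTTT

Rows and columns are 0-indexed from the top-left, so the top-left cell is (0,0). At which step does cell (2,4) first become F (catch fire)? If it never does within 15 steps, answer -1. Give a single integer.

Step 1: cell (2,4)='T' (+5 fires, +2 burnt)
Step 2: cell (2,4)='T' (+7 fires, +5 burnt)
Step 3: cell (2,4)='T' (+6 fires, +7 burnt)
Step 4: cell (2,4)='F' (+5 fires, +6 burnt)
  -> target ignites at step 4
Step 5: cell (2,4)='.' (+4 fires, +5 burnt)
Step 6: cell (2,4)='.' (+3 fires, +4 burnt)
Step 7: cell (2,4)='.' (+1 fires, +3 burnt)
Step 8: cell (2,4)='.' (+0 fires, +1 burnt)
  fire out at step 8

4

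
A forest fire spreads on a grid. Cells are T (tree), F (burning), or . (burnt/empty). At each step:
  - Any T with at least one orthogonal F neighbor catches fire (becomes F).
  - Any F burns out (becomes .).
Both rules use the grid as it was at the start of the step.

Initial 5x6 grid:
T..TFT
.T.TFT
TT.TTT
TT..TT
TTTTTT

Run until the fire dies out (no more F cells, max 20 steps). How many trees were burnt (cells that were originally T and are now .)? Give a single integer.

Answer: 20

Derivation:
Step 1: +5 fires, +2 burnt (F count now 5)
Step 2: +3 fires, +5 burnt (F count now 3)
Step 3: +2 fires, +3 burnt (F count now 2)
Step 4: +2 fires, +2 burnt (F count now 2)
Step 5: +1 fires, +2 burnt (F count now 1)
Step 6: +1 fires, +1 burnt (F count now 1)
Step 7: +2 fires, +1 burnt (F count now 2)
Step 8: +2 fires, +2 burnt (F count now 2)
Step 9: +2 fires, +2 burnt (F count now 2)
Step 10: +0 fires, +2 burnt (F count now 0)
Fire out after step 10
Initially T: 21, now '.': 29
Total burnt (originally-T cells now '.'): 20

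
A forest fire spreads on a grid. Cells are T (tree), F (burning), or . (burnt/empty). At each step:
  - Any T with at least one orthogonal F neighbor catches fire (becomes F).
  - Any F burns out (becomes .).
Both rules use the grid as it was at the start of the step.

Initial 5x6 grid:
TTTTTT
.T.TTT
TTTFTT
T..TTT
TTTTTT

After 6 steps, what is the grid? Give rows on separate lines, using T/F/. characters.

Step 1: 4 trees catch fire, 1 burn out
  TTTTTT
  .T.FTT
  TTF.FT
  T..FTT
  TTTTTT
Step 2: 6 trees catch fire, 4 burn out
  TTTFTT
  .T..FT
  TF...F
  T...FT
  TTTFTT
Step 3: 8 trees catch fire, 6 burn out
  TTF.FT
  .F...F
  F.....
  T....F
  TTF.FT
Step 4: 5 trees catch fire, 8 burn out
  TF...F
  ......
  ......
  F.....
  TF...F
Step 5: 2 trees catch fire, 5 burn out
  F.....
  ......
  ......
  ......
  F.....
Step 6: 0 trees catch fire, 2 burn out
  ......
  ......
  ......
  ......
  ......

......
......
......
......
......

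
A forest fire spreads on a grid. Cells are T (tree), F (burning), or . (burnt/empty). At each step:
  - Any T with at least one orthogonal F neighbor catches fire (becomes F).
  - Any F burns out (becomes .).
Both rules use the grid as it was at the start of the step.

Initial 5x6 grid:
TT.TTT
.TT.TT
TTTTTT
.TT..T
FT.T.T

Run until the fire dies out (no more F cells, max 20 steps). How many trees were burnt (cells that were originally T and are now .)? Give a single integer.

Step 1: +1 fires, +1 burnt (F count now 1)
Step 2: +1 fires, +1 burnt (F count now 1)
Step 3: +2 fires, +1 burnt (F count now 2)
Step 4: +3 fires, +2 burnt (F count now 3)
Step 5: +3 fires, +3 burnt (F count now 3)
Step 6: +2 fires, +3 burnt (F count now 2)
Step 7: +2 fires, +2 burnt (F count now 2)
Step 8: +3 fires, +2 burnt (F count now 3)
Step 9: +3 fires, +3 burnt (F count now 3)
Step 10: +0 fires, +3 burnt (F count now 0)
Fire out after step 10
Initially T: 21, now '.': 29
Total burnt (originally-T cells now '.'): 20

Answer: 20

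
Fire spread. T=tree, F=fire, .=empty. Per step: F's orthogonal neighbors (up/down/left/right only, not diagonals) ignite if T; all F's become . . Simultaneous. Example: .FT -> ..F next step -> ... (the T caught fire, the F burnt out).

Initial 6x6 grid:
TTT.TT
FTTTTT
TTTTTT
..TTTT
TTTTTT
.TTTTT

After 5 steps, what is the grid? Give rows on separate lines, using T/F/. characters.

Step 1: 3 trees catch fire, 1 burn out
  FTT.TT
  .FTTTT
  FTTTTT
  ..TTTT
  TTTTTT
  .TTTTT
Step 2: 3 trees catch fire, 3 burn out
  .FT.TT
  ..FTTT
  .FTTTT
  ..TTTT
  TTTTTT
  .TTTTT
Step 3: 3 trees catch fire, 3 burn out
  ..F.TT
  ...FTT
  ..FTTT
  ..TTTT
  TTTTTT
  .TTTTT
Step 4: 3 trees catch fire, 3 burn out
  ....TT
  ....FT
  ...FTT
  ..FTTT
  TTTTTT
  .TTTTT
Step 5: 5 trees catch fire, 3 burn out
  ....FT
  .....F
  ....FT
  ...FTT
  TTFTTT
  .TTTTT

....FT
.....F
....FT
...FTT
TTFTTT
.TTTTT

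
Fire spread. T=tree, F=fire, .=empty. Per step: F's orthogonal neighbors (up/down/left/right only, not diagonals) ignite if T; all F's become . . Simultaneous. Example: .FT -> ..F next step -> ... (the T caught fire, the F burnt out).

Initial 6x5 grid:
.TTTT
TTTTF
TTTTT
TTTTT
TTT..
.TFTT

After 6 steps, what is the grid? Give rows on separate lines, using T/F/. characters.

Step 1: 6 trees catch fire, 2 burn out
  .TTTF
  TTTF.
  TTTTF
  TTTTT
  TTF..
  .F.FT
Step 2: 7 trees catch fire, 6 burn out
  .TTF.
  TTF..
  TTTF.
  TTFTF
  TF...
  ....F
Step 3: 6 trees catch fire, 7 burn out
  .TF..
  TF...
  TTF..
  TF.F.
  F....
  .....
Step 4: 4 trees catch fire, 6 burn out
  .F...
  F....
  TF...
  F....
  .....
  .....
Step 5: 1 trees catch fire, 4 burn out
  .....
  .....
  F....
  .....
  .....
  .....
Step 6: 0 trees catch fire, 1 burn out
  .....
  .....
  .....
  .....
  .....
  .....

.....
.....
.....
.....
.....
.....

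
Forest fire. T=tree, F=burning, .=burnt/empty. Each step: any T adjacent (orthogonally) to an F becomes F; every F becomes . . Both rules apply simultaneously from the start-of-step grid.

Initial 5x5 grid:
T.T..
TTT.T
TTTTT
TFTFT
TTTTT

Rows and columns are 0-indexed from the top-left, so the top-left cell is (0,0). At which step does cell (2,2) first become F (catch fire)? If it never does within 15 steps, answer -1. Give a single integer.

Step 1: cell (2,2)='T' (+7 fires, +2 burnt)
Step 2: cell (2,2)='F' (+7 fires, +7 burnt)
  -> target ignites at step 2
Step 3: cell (2,2)='.' (+3 fires, +7 burnt)
Step 4: cell (2,2)='.' (+2 fires, +3 burnt)
Step 5: cell (2,2)='.' (+0 fires, +2 burnt)
  fire out at step 5

2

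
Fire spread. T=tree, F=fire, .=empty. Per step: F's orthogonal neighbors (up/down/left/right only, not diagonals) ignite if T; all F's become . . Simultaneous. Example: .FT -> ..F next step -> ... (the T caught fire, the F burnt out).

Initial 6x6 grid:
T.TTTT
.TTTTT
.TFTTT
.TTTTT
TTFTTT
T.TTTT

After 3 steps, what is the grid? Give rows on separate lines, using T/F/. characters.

Step 1: 7 trees catch fire, 2 burn out
  T.TTTT
  .TFTTT
  .F.FTT
  .TFTTT
  TF.FTT
  T.FTTT
Step 2: 9 trees catch fire, 7 burn out
  T.FTTT
  .F.FTT
  ....FT
  .F.FTT
  F...FT
  T..FTT
Step 3: 7 trees catch fire, 9 burn out
  T..FTT
  ....FT
  .....F
  ....FT
  .....F
  F...FT

T..FTT
....FT
.....F
....FT
.....F
F...FT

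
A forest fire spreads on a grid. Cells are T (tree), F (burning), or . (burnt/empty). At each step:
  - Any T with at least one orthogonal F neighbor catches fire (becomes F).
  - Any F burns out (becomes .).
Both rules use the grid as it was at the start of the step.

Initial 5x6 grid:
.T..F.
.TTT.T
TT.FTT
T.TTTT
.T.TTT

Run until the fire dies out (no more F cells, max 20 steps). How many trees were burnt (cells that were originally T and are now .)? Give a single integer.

Step 1: +3 fires, +2 burnt (F count now 3)
Step 2: +5 fires, +3 burnt (F count now 5)
Step 3: +4 fires, +5 burnt (F count now 4)
Step 4: +3 fires, +4 burnt (F count now 3)
Step 5: +1 fires, +3 burnt (F count now 1)
Step 6: +1 fires, +1 burnt (F count now 1)
Step 7: +0 fires, +1 burnt (F count now 0)
Fire out after step 7
Initially T: 18, now '.': 29
Total burnt (originally-T cells now '.'): 17

Answer: 17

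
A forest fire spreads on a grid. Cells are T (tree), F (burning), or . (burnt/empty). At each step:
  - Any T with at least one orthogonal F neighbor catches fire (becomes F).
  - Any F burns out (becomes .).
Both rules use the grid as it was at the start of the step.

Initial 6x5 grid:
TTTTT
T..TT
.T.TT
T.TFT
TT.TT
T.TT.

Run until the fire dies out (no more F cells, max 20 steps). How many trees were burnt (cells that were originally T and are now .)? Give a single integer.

Answer: 16

Derivation:
Step 1: +4 fires, +1 burnt (F count now 4)
Step 2: +4 fires, +4 burnt (F count now 4)
Step 3: +3 fires, +4 burnt (F count now 3)
Step 4: +2 fires, +3 burnt (F count now 2)
Step 5: +1 fires, +2 burnt (F count now 1)
Step 6: +1 fires, +1 burnt (F count now 1)
Step 7: +1 fires, +1 burnt (F count now 1)
Step 8: +0 fires, +1 burnt (F count now 0)
Fire out after step 8
Initially T: 21, now '.': 25
Total burnt (originally-T cells now '.'): 16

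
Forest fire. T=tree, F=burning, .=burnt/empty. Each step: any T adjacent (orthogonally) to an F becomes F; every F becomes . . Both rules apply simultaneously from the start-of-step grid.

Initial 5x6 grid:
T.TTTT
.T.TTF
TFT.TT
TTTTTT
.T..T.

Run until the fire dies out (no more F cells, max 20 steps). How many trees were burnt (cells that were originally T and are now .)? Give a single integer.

Step 1: +7 fires, +2 burnt (F count now 7)
Step 2: +7 fires, +7 burnt (F count now 7)
Step 3: +3 fires, +7 burnt (F count now 3)
Step 4: +2 fires, +3 burnt (F count now 2)
Step 5: +0 fires, +2 burnt (F count now 0)
Fire out after step 5
Initially T: 20, now '.': 29
Total burnt (originally-T cells now '.'): 19

Answer: 19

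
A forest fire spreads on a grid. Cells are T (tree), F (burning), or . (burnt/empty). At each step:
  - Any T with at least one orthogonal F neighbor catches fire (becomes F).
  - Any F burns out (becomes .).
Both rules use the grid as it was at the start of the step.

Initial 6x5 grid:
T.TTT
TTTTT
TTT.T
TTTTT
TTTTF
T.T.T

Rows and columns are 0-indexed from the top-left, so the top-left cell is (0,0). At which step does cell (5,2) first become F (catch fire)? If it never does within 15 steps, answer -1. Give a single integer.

Step 1: cell (5,2)='T' (+3 fires, +1 burnt)
Step 2: cell (5,2)='T' (+3 fires, +3 burnt)
Step 3: cell (5,2)='F' (+4 fires, +3 burnt)
  -> target ignites at step 3
Step 4: cell (5,2)='.' (+5 fires, +4 burnt)
Step 5: cell (5,2)='.' (+5 fires, +5 burnt)
Step 6: cell (5,2)='.' (+3 fires, +5 burnt)
Step 7: cell (5,2)='.' (+1 fires, +3 burnt)
Step 8: cell (5,2)='.' (+1 fires, +1 burnt)
Step 9: cell (5,2)='.' (+0 fires, +1 burnt)
  fire out at step 9

3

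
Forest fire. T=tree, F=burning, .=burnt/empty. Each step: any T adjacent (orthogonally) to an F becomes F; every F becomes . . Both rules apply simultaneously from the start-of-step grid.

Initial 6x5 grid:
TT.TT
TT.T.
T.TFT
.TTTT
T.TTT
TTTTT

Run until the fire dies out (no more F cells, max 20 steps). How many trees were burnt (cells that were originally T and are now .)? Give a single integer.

Step 1: +4 fires, +1 burnt (F count now 4)
Step 2: +4 fires, +4 burnt (F count now 4)
Step 3: +5 fires, +4 burnt (F count now 5)
Step 4: +2 fires, +5 burnt (F count now 2)
Step 5: +1 fires, +2 burnt (F count now 1)
Step 6: +1 fires, +1 burnt (F count now 1)
Step 7: +1 fires, +1 burnt (F count now 1)
Step 8: +0 fires, +1 burnt (F count now 0)
Fire out after step 8
Initially T: 23, now '.': 25
Total burnt (originally-T cells now '.'): 18

Answer: 18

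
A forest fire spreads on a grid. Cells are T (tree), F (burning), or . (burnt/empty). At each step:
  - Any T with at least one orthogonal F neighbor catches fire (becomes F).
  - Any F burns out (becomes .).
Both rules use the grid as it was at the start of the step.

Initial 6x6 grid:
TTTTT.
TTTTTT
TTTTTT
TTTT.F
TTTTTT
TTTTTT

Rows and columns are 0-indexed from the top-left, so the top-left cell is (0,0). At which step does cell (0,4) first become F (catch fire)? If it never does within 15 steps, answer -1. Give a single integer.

Step 1: cell (0,4)='T' (+2 fires, +1 burnt)
Step 2: cell (0,4)='T' (+4 fires, +2 burnt)
Step 3: cell (0,4)='T' (+4 fires, +4 burnt)
Step 4: cell (0,4)='F' (+6 fires, +4 burnt)
  -> target ignites at step 4
Step 5: cell (0,4)='.' (+6 fires, +6 burnt)
Step 6: cell (0,4)='.' (+6 fires, +6 burnt)
Step 7: cell (0,4)='.' (+4 fires, +6 burnt)
Step 8: cell (0,4)='.' (+1 fires, +4 burnt)
Step 9: cell (0,4)='.' (+0 fires, +1 burnt)
  fire out at step 9

4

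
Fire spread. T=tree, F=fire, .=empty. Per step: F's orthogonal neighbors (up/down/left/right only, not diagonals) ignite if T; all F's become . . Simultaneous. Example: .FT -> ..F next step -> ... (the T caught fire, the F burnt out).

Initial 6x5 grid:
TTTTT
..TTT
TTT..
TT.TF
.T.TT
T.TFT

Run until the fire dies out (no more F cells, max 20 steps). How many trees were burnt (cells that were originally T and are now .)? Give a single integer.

Step 1: +5 fires, +2 burnt (F count now 5)
Step 2: +0 fires, +5 burnt (F count now 0)
Fire out after step 2
Initially T: 20, now '.': 15
Total burnt (originally-T cells now '.'): 5

Answer: 5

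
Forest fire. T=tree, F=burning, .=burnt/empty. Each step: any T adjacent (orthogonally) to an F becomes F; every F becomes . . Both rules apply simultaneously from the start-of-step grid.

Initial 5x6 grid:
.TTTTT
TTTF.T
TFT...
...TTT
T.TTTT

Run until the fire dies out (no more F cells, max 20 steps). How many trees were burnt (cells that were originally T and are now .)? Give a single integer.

Step 1: +5 fires, +2 burnt (F count now 5)
Step 2: +4 fires, +5 burnt (F count now 4)
Step 3: +1 fires, +4 burnt (F count now 1)
Step 4: +1 fires, +1 burnt (F count now 1)
Step 5: +0 fires, +1 burnt (F count now 0)
Fire out after step 5
Initially T: 19, now '.': 22
Total burnt (originally-T cells now '.'): 11

Answer: 11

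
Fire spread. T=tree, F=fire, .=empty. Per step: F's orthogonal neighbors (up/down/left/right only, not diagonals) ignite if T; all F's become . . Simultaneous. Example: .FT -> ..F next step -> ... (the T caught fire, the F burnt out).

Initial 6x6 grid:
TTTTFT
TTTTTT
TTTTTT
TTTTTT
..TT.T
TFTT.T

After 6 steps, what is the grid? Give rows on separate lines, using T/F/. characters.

Step 1: 5 trees catch fire, 2 burn out
  TTTF.F
  TTTTFT
  TTTTTT
  TTTTTT
  ..TT.T
  F.FT.T
Step 2: 6 trees catch fire, 5 burn out
  TTF...
  TTTF.F
  TTTTFT
  TTTTTT
  ..FT.T
  ...F.T
Step 3: 7 trees catch fire, 6 burn out
  TF....
  TTF...
  TTTF.F
  TTFTFT
  ...F.T
  .....T
Step 4: 6 trees catch fire, 7 burn out
  F.....
  TF....
  TTF...
  TF.F.F
  .....T
  .....T
Step 5: 4 trees catch fire, 6 burn out
  ......
  F.....
  TF....
  F.....
  .....F
  .....T
Step 6: 2 trees catch fire, 4 burn out
  ......
  ......
  F.....
  ......
  ......
  .....F

......
......
F.....
......
......
.....F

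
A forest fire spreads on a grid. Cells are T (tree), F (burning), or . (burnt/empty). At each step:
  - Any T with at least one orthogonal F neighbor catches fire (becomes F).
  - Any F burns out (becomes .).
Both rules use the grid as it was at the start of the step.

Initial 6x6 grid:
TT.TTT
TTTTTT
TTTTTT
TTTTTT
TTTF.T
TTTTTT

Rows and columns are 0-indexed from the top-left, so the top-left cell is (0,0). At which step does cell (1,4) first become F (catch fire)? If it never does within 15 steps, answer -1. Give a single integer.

Step 1: cell (1,4)='T' (+3 fires, +1 burnt)
Step 2: cell (1,4)='T' (+6 fires, +3 burnt)
Step 3: cell (1,4)='T' (+8 fires, +6 burnt)
Step 4: cell (1,4)='F' (+8 fires, +8 burnt)
  -> target ignites at step 4
Step 5: cell (1,4)='.' (+4 fires, +8 burnt)
Step 6: cell (1,4)='.' (+3 fires, +4 burnt)
Step 7: cell (1,4)='.' (+1 fires, +3 burnt)
Step 8: cell (1,4)='.' (+0 fires, +1 burnt)
  fire out at step 8

4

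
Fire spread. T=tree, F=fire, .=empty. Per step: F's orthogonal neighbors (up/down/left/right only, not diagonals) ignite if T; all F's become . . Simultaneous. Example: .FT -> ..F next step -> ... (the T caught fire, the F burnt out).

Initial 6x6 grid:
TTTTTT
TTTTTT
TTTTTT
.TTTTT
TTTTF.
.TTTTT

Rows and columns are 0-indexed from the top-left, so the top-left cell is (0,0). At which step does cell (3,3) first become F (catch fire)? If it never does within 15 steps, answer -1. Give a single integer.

Step 1: cell (3,3)='T' (+3 fires, +1 burnt)
Step 2: cell (3,3)='F' (+6 fires, +3 burnt)
  -> target ignites at step 2
Step 3: cell (3,3)='.' (+6 fires, +6 burnt)
Step 4: cell (3,3)='.' (+7 fires, +6 burnt)
Step 5: cell (3,3)='.' (+4 fires, +7 burnt)
Step 6: cell (3,3)='.' (+3 fires, +4 burnt)
Step 7: cell (3,3)='.' (+2 fires, +3 burnt)
Step 8: cell (3,3)='.' (+1 fires, +2 burnt)
Step 9: cell (3,3)='.' (+0 fires, +1 burnt)
  fire out at step 9

2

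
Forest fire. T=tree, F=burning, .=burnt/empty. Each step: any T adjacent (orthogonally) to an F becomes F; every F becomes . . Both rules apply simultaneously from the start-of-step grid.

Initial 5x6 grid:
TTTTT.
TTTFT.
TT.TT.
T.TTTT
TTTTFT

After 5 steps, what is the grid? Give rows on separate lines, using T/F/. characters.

Step 1: 7 trees catch fire, 2 burn out
  TTTFT.
  TTF.F.
  TT.FT.
  T.TTFT
  TTTF.F
Step 2: 7 trees catch fire, 7 burn out
  TTF.F.
  TF....
  TT..F.
  T.TF.F
  TTF...
Step 3: 5 trees catch fire, 7 burn out
  TF....
  F.....
  TF....
  T.F...
  TF....
Step 4: 3 trees catch fire, 5 burn out
  F.....
  ......
  F.....
  T.....
  F.....
Step 5: 1 trees catch fire, 3 burn out
  ......
  ......
  ......
  F.....
  ......

......
......
......
F.....
......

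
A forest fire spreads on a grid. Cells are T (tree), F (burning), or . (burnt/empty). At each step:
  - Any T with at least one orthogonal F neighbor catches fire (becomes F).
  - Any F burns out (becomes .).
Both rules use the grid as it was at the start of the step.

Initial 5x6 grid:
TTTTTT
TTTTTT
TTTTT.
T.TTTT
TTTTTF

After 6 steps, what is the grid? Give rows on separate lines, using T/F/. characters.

Step 1: 2 trees catch fire, 1 burn out
  TTTTTT
  TTTTTT
  TTTTT.
  T.TTTF
  TTTTF.
Step 2: 2 trees catch fire, 2 burn out
  TTTTTT
  TTTTTT
  TTTTT.
  T.TTF.
  TTTF..
Step 3: 3 trees catch fire, 2 burn out
  TTTTTT
  TTTTTT
  TTTTF.
  T.TF..
  TTF...
Step 4: 4 trees catch fire, 3 burn out
  TTTTTT
  TTTTFT
  TTTF..
  T.F...
  TF....
Step 5: 5 trees catch fire, 4 burn out
  TTTTFT
  TTTF.F
  TTF...
  T.....
  F.....
Step 6: 5 trees catch fire, 5 burn out
  TTTF.F
  TTF...
  TF....
  F.....
  ......

TTTF.F
TTF...
TF....
F.....
......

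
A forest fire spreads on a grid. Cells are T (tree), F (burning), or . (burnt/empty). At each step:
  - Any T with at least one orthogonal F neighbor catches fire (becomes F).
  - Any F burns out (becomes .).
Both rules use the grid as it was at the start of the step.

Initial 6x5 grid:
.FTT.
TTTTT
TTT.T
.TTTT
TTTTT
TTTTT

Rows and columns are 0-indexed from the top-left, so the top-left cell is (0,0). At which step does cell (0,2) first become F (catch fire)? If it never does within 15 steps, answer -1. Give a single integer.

Step 1: cell (0,2)='F' (+2 fires, +1 burnt)
  -> target ignites at step 1
Step 2: cell (0,2)='.' (+4 fires, +2 burnt)
Step 3: cell (0,2)='.' (+4 fires, +4 burnt)
Step 4: cell (0,2)='.' (+3 fires, +4 burnt)
Step 5: cell (0,2)='.' (+5 fires, +3 burnt)
Step 6: cell (0,2)='.' (+4 fires, +5 burnt)
Step 7: cell (0,2)='.' (+2 fires, +4 burnt)
Step 8: cell (0,2)='.' (+1 fires, +2 burnt)
Step 9: cell (0,2)='.' (+0 fires, +1 burnt)
  fire out at step 9

1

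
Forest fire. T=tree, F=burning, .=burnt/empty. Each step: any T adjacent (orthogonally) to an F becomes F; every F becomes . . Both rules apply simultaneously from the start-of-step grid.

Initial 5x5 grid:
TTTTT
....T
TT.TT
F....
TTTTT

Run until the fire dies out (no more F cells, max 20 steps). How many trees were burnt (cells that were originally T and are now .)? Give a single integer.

Answer: 7

Derivation:
Step 1: +2 fires, +1 burnt (F count now 2)
Step 2: +2 fires, +2 burnt (F count now 2)
Step 3: +1 fires, +2 burnt (F count now 1)
Step 4: +1 fires, +1 burnt (F count now 1)
Step 5: +1 fires, +1 burnt (F count now 1)
Step 6: +0 fires, +1 burnt (F count now 0)
Fire out after step 6
Initially T: 15, now '.': 17
Total burnt (originally-T cells now '.'): 7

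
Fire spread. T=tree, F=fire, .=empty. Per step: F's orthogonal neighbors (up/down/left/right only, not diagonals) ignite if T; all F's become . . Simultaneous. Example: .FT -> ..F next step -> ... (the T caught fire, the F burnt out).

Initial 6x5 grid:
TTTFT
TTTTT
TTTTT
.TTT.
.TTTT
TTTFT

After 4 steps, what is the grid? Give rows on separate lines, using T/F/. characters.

Step 1: 6 trees catch fire, 2 burn out
  TTF.F
  TTTFT
  TTTTT
  .TTT.
  .TTFT
  TTF.F
Step 2: 8 trees catch fire, 6 burn out
  TF...
  TTF.F
  TTTFT
  .TTF.
  .TF.F
  TF...
Step 3: 7 trees catch fire, 8 burn out
  F....
  TF...
  TTF.F
  .TF..
  .F...
  F....
Step 4: 3 trees catch fire, 7 burn out
  .....
  F....
  TF...
  .F...
  .....
  .....

.....
F....
TF...
.F...
.....
.....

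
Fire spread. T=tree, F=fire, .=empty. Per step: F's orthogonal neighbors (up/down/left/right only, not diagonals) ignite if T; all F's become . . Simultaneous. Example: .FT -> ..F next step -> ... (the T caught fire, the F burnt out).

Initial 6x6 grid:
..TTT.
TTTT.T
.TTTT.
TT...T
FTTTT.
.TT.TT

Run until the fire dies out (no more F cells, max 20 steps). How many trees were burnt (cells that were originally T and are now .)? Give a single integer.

Answer: 21

Derivation:
Step 1: +2 fires, +1 burnt (F count now 2)
Step 2: +3 fires, +2 burnt (F count now 3)
Step 3: +3 fires, +3 burnt (F count now 3)
Step 4: +3 fires, +3 burnt (F count now 3)
Step 5: +4 fires, +3 burnt (F count now 4)
Step 6: +4 fires, +4 burnt (F count now 4)
Step 7: +1 fires, +4 burnt (F count now 1)
Step 8: +1 fires, +1 burnt (F count now 1)
Step 9: +0 fires, +1 burnt (F count now 0)
Fire out after step 9
Initially T: 23, now '.': 34
Total burnt (originally-T cells now '.'): 21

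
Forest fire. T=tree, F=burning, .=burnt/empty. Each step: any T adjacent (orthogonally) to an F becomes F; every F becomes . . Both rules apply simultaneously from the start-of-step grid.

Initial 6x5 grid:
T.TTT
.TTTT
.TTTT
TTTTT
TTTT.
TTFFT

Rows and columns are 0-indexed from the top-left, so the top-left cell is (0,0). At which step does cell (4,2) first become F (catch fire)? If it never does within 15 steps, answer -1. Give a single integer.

Step 1: cell (4,2)='F' (+4 fires, +2 burnt)
  -> target ignites at step 1
Step 2: cell (4,2)='.' (+4 fires, +4 burnt)
Step 3: cell (4,2)='.' (+5 fires, +4 burnt)
Step 4: cell (4,2)='.' (+5 fires, +5 burnt)
Step 5: cell (4,2)='.' (+4 fires, +5 burnt)
Step 6: cell (4,2)='.' (+1 fires, +4 burnt)
Step 7: cell (4,2)='.' (+0 fires, +1 burnt)
  fire out at step 7

1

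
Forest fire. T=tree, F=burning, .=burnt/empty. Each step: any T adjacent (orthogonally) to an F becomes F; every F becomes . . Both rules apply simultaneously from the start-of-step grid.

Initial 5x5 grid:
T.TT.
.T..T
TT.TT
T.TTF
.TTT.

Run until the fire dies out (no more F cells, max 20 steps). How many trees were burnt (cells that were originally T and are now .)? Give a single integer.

Step 1: +2 fires, +1 burnt (F count now 2)
Step 2: +4 fires, +2 burnt (F count now 4)
Step 3: +1 fires, +4 burnt (F count now 1)
Step 4: +1 fires, +1 burnt (F count now 1)
Step 5: +0 fires, +1 burnt (F count now 0)
Fire out after step 5
Initially T: 15, now '.': 18
Total burnt (originally-T cells now '.'): 8

Answer: 8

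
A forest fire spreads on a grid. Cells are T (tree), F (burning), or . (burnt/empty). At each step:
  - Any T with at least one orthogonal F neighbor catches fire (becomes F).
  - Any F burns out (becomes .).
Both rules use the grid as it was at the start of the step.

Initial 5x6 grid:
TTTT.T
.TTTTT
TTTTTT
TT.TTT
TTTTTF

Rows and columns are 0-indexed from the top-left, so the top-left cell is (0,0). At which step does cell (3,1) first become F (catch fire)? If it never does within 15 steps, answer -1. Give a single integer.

Step 1: cell (3,1)='T' (+2 fires, +1 burnt)
Step 2: cell (3,1)='T' (+3 fires, +2 burnt)
Step 3: cell (3,1)='T' (+4 fires, +3 burnt)
Step 4: cell (3,1)='T' (+4 fires, +4 burnt)
Step 5: cell (3,1)='F' (+4 fires, +4 burnt)
  -> target ignites at step 5
Step 6: cell (3,1)='.' (+4 fires, +4 burnt)
Step 7: cell (3,1)='.' (+3 fires, +4 burnt)
Step 8: cell (3,1)='.' (+1 fires, +3 burnt)
Step 9: cell (3,1)='.' (+1 fires, +1 burnt)
Step 10: cell (3,1)='.' (+0 fires, +1 burnt)
  fire out at step 10

5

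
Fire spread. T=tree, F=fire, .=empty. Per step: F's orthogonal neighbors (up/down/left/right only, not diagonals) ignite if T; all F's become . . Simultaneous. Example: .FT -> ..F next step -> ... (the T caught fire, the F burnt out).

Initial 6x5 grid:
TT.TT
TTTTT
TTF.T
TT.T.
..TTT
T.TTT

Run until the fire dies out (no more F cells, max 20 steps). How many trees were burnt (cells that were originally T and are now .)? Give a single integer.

Step 1: +2 fires, +1 burnt (F count now 2)
Step 2: +4 fires, +2 burnt (F count now 4)
Step 3: +5 fires, +4 burnt (F count now 5)
Step 4: +3 fires, +5 burnt (F count now 3)
Step 5: +0 fires, +3 burnt (F count now 0)
Fire out after step 5
Initially T: 22, now '.': 22
Total burnt (originally-T cells now '.'): 14

Answer: 14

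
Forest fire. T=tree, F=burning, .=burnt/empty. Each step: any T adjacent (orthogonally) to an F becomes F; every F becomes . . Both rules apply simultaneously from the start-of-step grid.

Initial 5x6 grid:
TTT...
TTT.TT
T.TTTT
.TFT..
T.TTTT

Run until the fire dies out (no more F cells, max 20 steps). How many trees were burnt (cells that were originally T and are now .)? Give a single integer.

Answer: 19

Derivation:
Step 1: +4 fires, +1 burnt (F count now 4)
Step 2: +3 fires, +4 burnt (F count now 3)
Step 3: +4 fires, +3 burnt (F count now 4)
Step 4: +5 fires, +4 burnt (F count now 5)
Step 5: +3 fires, +5 burnt (F count now 3)
Step 6: +0 fires, +3 burnt (F count now 0)
Fire out after step 6
Initially T: 20, now '.': 29
Total burnt (originally-T cells now '.'): 19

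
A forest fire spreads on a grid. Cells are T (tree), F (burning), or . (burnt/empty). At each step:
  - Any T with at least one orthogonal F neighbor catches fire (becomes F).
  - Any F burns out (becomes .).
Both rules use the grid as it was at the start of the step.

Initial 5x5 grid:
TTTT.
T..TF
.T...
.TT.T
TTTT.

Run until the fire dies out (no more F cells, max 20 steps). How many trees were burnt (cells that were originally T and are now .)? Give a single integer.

Step 1: +1 fires, +1 burnt (F count now 1)
Step 2: +1 fires, +1 burnt (F count now 1)
Step 3: +1 fires, +1 burnt (F count now 1)
Step 4: +1 fires, +1 burnt (F count now 1)
Step 5: +1 fires, +1 burnt (F count now 1)
Step 6: +1 fires, +1 burnt (F count now 1)
Step 7: +0 fires, +1 burnt (F count now 0)
Fire out after step 7
Initially T: 14, now '.': 17
Total burnt (originally-T cells now '.'): 6

Answer: 6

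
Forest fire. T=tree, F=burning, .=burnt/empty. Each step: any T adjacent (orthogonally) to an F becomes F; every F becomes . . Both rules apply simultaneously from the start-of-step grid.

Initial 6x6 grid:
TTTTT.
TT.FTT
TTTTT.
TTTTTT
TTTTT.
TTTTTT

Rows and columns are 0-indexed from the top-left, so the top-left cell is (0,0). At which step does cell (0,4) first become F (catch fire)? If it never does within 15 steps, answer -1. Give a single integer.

Step 1: cell (0,4)='T' (+3 fires, +1 burnt)
Step 2: cell (0,4)='F' (+6 fires, +3 burnt)
  -> target ignites at step 2
Step 3: cell (0,4)='.' (+5 fires, +6 burnt)
Step 4: cell (0,4)='.' (+8 fires, +5 burnt)
Step 5: cell (0,4)='.' (+5 fires, +8 burnt)
Step 6: cell (0,4)='.' (+3 fires, +5 burnt)
Step 7: cell (0,4)='.' (+1 fires, +3 burnt)
Step 8: cell (0,4)='.' (+0 fires, +1 burnt)
  fire out at step 8

2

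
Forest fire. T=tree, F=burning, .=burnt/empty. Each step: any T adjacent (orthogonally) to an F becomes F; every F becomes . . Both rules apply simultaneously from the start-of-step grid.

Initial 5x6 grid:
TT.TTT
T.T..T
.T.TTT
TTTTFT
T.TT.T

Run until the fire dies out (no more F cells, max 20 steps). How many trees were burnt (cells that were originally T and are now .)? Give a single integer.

Answer: 17

Derivation:
Step 1: +3 fires, +1 burnt (F count now 3)
Step 2: +5 fires, +3 burnt (F count now 5)
Step 3: +3 fires, +5 burnt (F count now 3)
Step 4: +3 fires, +3 burnt (F count now 3)
Step 5: +2 fires, +3 burnt (F count now 2)
Step 6: +1 fires, +2 burnt (F count now 1)
Step 7: +0 fires, +1 burnt (F count now 0)
Fire out after step 7
Initially T: 21, now '.': 26
Total burnt (originally-T cells now '.'): 17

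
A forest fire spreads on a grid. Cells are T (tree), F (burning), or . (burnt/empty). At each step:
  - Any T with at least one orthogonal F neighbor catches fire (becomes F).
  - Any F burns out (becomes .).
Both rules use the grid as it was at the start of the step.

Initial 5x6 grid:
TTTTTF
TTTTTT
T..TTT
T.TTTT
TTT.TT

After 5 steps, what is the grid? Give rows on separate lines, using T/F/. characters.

Step 1: 2 trees catch fire, 1 burn out
  TTTTF.
  TTTTTF
  T..TTT
  T.TTTT
  TTT.TT
Step 2: 3 trees catch fire, 2 burn out
  TTTF..
  TTTTF.
  T..TTF
  T.TTTT
  TTT.TT
Step 3: 4 trees catch fire, 3 burn out
  TTF...
  TTTF..
  T..TF.
  T.TTTF
  TTT.TT
Step 4: 5 trees catch fire, 4 burn out
  TF....
  TTF...
  T..F..
  T.TTF.
  TTT.TF
Step 5: 4 trees catch fire, 5 burn out
  F.....
  TF....
  T.....
  T.TF..
  TTT.F.

F.....
TF....
T.....
T.TF..
TTT.F.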